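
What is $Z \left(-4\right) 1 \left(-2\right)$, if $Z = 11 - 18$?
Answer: $-56$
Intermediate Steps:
$Z = -7$ ($Z = 11 - 18 = -7$)
$Z \left(-4\right) 1 \left(-2\right) = \left(-7\right) \left(-4\right) 1 \left(-2\right) = 28 \left(-2\right) = -56$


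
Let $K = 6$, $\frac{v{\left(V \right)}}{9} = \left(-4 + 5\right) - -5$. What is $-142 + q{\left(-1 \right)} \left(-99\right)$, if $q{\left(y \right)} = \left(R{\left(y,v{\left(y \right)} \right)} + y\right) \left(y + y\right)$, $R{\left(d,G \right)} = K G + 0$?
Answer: $63812$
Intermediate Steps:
$v{\left(V \right)} = 54$ ($v{\left(V \right)} = 9 \left(\left(-4 + 5\right) - -5\right) = 9 \left(1 + 5\right) = 9 \cdot 6 = 54$)
$R{\left(d,G \right)} = 6 G$ ($R{\left(d,G \right)} = 6 G + 0 = 6 G$)
$q{\left(y \right)} = 2 y \left(324 + y\right)$ ($q{\left(y \right)} = \left(6 \cdot 54 + y\right) \left(y + y\right) = \left(324 + y\right) 2 y = 2 y \left(324 + y\right)$)
$-142 + q{\left(-1 \right)} \left(-99\right) = -142 + 2 \left(-1\right) \left(324 - 1\right) \left(-99\right) = -142 + 2 \left(-1\right) 323 \left(-99\right) = -142 - -63954 = -142 + 63954 = 63812$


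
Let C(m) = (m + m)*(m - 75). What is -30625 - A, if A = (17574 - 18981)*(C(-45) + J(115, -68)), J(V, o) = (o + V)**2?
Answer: 18273038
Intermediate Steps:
C(m) = 2*m*(-75 + m) (C(m) = (2*m)*(-75 + m) = 2*m*(-75 + m))
J(V, o) = (V + o)**2
A = -18303663 (A = (17574 - 18981)*(2*(-45)*(-75 - 45) + (115 - 68)**2) = -1407*(2*(-45)*(-120) + 47**2) = -1407*(10800 + 2209) = -1407*13009 = -18303663)
-30625 - A = -30625 - 1*(-18303663) = -30625 + 18303663 = 18273038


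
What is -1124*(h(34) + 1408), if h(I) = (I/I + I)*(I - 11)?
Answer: -2487412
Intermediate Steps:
h(I) = (1 + I)*(-11 + I)
-1124*(h(34) + 1408) = -1124*((-11 + 34**2 - 10*34) + 1408) = -1124*((-11 + 1156 - 340) + 1408) = -1124*(805 + 1408) = -1124*2213 = -2487412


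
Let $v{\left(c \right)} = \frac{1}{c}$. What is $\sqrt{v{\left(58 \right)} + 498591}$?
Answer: $\frac{\sqrt{1677260182}}{58} \approx 706.11$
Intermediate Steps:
$\sqrt{v{\left(58 \right)} + 498591} = \sqrt{\frac{1}{58} + 498591} = \sqrt{\frac{28918279}{58}} = \frac{\sqrt{1677260182}}{58}$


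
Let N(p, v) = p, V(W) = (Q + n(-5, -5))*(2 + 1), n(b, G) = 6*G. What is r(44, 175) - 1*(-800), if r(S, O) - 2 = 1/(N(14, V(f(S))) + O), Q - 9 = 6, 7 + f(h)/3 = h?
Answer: 151579/189 ≈ 802.00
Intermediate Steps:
f(h) = -21 + 3*h
Q = 15 (Q = 9 + 6 = 15)
V(W) = -45 (V(W) = (15 + 6*(-5))*(2 + 1) = (15 - 30)*3 = -15*3 = -45)
r(S, O) = 2 + 1/(14 + O)
r(44, 175) - 1*(-800) = (29 + 2*175)/(14 + 175) - 1*(-800) = (29 + 350)/189 + 800 = (1/189)*379 + 800 = 379/189 + 800 = 151579/189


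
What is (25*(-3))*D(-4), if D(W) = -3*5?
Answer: 1125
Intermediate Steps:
D(W) = -15
(25*(-3))*D(-4) = (25*(-3))*(-15) = -75*(-15) = 1125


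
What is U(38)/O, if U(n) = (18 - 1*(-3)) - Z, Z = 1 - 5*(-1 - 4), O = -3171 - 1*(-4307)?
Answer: -5/1136 ≈ -0.0044014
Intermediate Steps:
O = 1136 (O = -3171 + 4307 = 1136)
Z = 26 (Z = 1 - 5*(-5) = 1 + 25 = 26)
U(n) = -5 (U(n) = (18 - 1*(-3)) - 1*26 = (18 + 3) - 26 = 21 - 26 = -5)
U(38)/O = -5/1136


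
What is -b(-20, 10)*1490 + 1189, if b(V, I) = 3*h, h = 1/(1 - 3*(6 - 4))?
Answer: 2083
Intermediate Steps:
h = -⅕ (h = 1/(1 - 3*2) = 1/(1 - 6) = 1/(-5) = -⅕ ≈ -0.20000)
b(V, I) = -⅗ (b(V, I) = 3*(-⅕) = -⅗)
-b(-20, 10)*1490 + 1189 = -1*(-⅗)*1490 + 1189 = (⅗)*1490 + 1189 = 894 + 1189 = 2083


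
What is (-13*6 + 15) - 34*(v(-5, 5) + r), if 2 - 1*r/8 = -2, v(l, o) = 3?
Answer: -1253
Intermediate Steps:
r = 32 (r = 16 - 8*(-2) = 16 + 16 = 32)
(-13*6 + 15) - 34*(v(-5, 5) + r) = (-13*6 + 15) - 34*(3 + 32) = (-78 + 15) - 34*35 = -63 - 1190 = -1253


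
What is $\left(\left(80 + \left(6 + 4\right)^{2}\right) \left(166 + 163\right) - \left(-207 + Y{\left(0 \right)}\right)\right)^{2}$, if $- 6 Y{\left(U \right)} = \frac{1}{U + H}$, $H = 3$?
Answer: $\frac{1144230277969}{324} \approx 3.5316 \cdot 10^{9}$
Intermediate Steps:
$Y{\left(U \right)} = - \frac{1}{6 \left(3 + U\right)}$ ($Y{\left(U \right)} = - \frac{1}{6 \left(U + 3\right)} = - \frac{1}{6 \left(3 + U\right)}$)
$\left(\left(80 + \left(6 + 4\right)^{2}\right) \left(166 + 163\right) - \left(-207 + Y{\left(0 \right)}\right)\right)^{2} = \left(\left(80 + \left(6 + 4\right)^{2}\right) \left(166 + 163\right) + \left(207 - - \frac{1}{18 + 6 \cdot 0}\right)\right)^{2} = \left(\left(80 + 10^{2}\right) 329 + \left(207 - - \frac{1}{18 + 0}\right)\right)^{2} = \left(\left(80 + 100\right) 329 + \left(207 - - \frac{1}{18}\right)\right)^{2} = \left(180 \cdot 329 + \left(207 - \left(-1\right) \frac{1}{18}\right)\right)^{2} = \left(59220 + \left(207 - - \frac{1}{18}\right)\right)^{2} = \left(59220 + \left(207 + \frac{1}{18}\right)\right)^{2} = \left(59220 + \frac{3727}{18}\right)^{2} = \left(\frac{1069687}{18}\right)^{2} = \frac{1144230277969}{324}$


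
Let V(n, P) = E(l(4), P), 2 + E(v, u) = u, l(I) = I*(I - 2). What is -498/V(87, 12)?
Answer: -249/5 ≈ -49.800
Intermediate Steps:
l(I) = I*(-2 + I)
E(v, u) = -2 + u
V(n, P) = -2 + P
-498/V(87, 12) = -498/(-2 + 12) = -498/10 = -498*1/10 = -249/5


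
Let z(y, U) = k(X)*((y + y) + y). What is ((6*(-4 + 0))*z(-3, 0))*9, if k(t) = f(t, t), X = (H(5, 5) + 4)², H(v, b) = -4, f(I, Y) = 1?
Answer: 1944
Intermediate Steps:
X = 0 (X = (-4 + 4)² = 0² = 0)
k(t) = 1
z(y, U) = 3*y (z(y, U) = 1*((y + y) + y) = 1*(2*y + y) = 1*(3*y) = 3*y)
((6*(-4 + 0))*z(-3, 0))*9 = ((6*(-4 + 0))*(3*(-3)))*9 = ((6*(-4))*(-9))*9 = -24*(-9)*9 = 216*9 = 1944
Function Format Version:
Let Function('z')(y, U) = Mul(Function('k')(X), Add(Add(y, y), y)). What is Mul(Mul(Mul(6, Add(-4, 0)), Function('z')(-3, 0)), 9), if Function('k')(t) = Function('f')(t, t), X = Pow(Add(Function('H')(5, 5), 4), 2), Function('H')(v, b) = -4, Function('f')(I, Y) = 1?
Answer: 1944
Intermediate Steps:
X = 0 (X = Pow(Add(-4, 4), 2) = Pow(0, 2) = 0)
Function('k')(t) = 1
Function('z')(y, U) = Mul(3, y) (Function('z')(y, U) = Mul(1, Add(Add(y, y), y)) = Mul(1, Add(Mul(2, y), y)) = Mul(1, Mul(3, y)) = Mul(3, y))
Mul(Mul(Mul(6, Add(-4, 0)), Function('z')(-3, 0)), 9) = Mul(Mul(Mul(6, Add(-4, 0)), Mul(3, -3)), 9) = Mul(Mul(Mul(6, -4), -9), 9) = Mul(Mul(-24, -9), 9) = Mul(216, 9) = 1944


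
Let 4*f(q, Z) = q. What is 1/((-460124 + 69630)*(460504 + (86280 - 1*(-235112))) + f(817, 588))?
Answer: -4/1221302785679 ≈ -3.2752e-12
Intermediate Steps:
f(q, Z) = q/4
1/((-460124 + 69630)*(460504 + (86280 - 1*(-235112))) + f(817, 588)) = 1/((-460124 + 69630)*(460504 + (86280 - 1*(-235112))) + (¼)*817) = 1/(-390494*(460504 + (86280 + 235112)) + 817/4) = 1/(-390494*(460504 + 321392) + 817/4) = 1/(-390494*781896 + 817/4) = 1/(-305325696624 + 817/4) = 1/(-1221302785679/4) = -4/1221302785679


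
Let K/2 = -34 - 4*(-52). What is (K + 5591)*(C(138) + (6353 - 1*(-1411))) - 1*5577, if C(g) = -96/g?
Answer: 1060315813/23 ≈ 4.6101e+7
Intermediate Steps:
K = 348 (K = 2*(-34 - 4*(-52)) = 2*(-34 + 208) = 2*174 = 348)
(K + 5591)*(C(138) + (6353 - 1*(-1411))) - 1*5577 = (348 + 5591)*(-96/138 + (6353 - 1*(-1411))) - 1*5577 = 5939*(-96*1/138 + (6353 + 1411)) - 5577 = 5939*(-16/23 + 7764) - 5577 = 5939*(178556/23) - 5577 = 1060444084/23 - 5577 = 1060315813/23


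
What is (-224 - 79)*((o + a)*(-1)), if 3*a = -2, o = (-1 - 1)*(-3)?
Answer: 1616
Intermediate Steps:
o = 6 (o = -2*(-3) = 6)
a = -2/3 (a = (1/3)*(-2) = -2/3 ≈ -0.66667)
(-224 - 79)*((o + a)*(-1)) = (-224 - 79)*((6 - 2/3)*(-1)) = -1616*(-1) = -303*(-16/3) = 1616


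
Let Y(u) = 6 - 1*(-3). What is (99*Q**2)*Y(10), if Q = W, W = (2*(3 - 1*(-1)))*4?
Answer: 912384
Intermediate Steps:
Y(u) = 9 (Y(u) = 6 + 3 = 9)
W = 32 (W = (2*(3 + 1))*4 = (2*4)*4 = 8*4 = 32)
Q = 32
(99*Q**2)*Y(10) = (99*32**2)*9 = (99*1024)*9 = 101376*9 = 912384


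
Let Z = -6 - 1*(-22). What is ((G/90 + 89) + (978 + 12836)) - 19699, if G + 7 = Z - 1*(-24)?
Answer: -173869/30 ≈ -5795.6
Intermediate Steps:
Z = 16 (Z = -6 + 22 = 16)
G = 33 (G = -7 + (16 - 1*(-24)) = -7 + (16 + 24) = -7 + 40 = 33)
((G/90 + 89) + (978 + 12836)) - 19699 = ((33/90 + 89) + (978 + 12836)) - 19699 = ((33*(1/90) + 89) + 13814) - 19699 = ((11/30 + 89) + 13814) - 19699 = (2681/30 + 13814) - 19699 = 417101/30 - 19699 = -173869/30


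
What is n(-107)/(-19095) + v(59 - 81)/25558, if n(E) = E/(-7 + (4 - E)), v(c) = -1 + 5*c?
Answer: -8372999/1952120040 ≈ -0.0042892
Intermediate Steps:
n(E) = E/(-3 - E)
n(-107)/(-19095) + v(59 - 81)/25558 = -1*(-107)/(3 - 107)/(-19095) + (-1 + 5*(59 - 81))/25558 = -1*(-107)/(-104)*(-1/19095) + (-1 + 5*(-22))*(1/25558) = -1*(-107)*(-1/104)*(-1/19095) + (-1 - 110)*(1/25558) = -107/104*(-1/19095) - 111*1/25558 = 107/1985880 - 111/25558 = -8372999/1952120040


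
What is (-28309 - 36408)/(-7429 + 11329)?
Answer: -64717/3900 ≈ -16.594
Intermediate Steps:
(-28309 - 36408)/(-7429 + 11329) = -64717/3900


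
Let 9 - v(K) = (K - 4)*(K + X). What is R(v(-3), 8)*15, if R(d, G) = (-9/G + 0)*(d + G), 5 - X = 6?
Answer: 1485/8 ≈ 185.63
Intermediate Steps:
X = -1 (X = 5 - 1*6 = 5 - 6 = -1)
v(K) = 9 - (-1 + K)*(-4 + K) (v(K) = 9 - (K - 4)*(K - 1) = 9 - (-4 + K)*(-1 + K) = 9 - (-1 + K)*(-4 + K))
R(d, G) = -9*(G + d)/G (R(d, G) = (-9/G)*(G + d) = -9*(G + d)/G)
R(v(-3), 8)*15 = (-9 - 9*(5 - 1*(-3)² + 5*(-3))/8)*15 = (-9 - 9*(5 - 1*9 - 15)*⅛)*15 = (-9 - 9*(5 - 9 - 15)*⅛)*15 = (-9 - 9*(-19)*⅛)*15 = (-9 + 171/8)*15 = (99/8)*15 = 1485/8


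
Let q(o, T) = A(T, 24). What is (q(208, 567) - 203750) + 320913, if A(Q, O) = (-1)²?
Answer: 117164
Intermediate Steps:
A(Q, O) = 1
q(o, T) = 1
(q(208, 567) - 203750) + 320913 = (1 - 203750) + 320913 = -203749 + 320913 = 117164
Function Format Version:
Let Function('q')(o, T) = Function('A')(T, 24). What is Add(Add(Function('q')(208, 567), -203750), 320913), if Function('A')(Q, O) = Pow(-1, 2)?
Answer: 117164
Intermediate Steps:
Function('A')(Q, O) = 1
Function('q')(o, T) = 1
Add(Add(Function('q')(208, 567), -203750), 320913) = Add(Add(1, -203750), 320913) = Add(-203749, 320913) = 117164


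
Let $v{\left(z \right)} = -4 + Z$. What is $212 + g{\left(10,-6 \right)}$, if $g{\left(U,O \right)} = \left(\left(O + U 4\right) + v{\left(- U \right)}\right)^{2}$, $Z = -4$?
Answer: $888$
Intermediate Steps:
$v{\left(z \right)} = -8$ ($v{\left(z \right)} = -4 - 4 = -8$)
$g{\left(U,O \right)} = \left(-8 + O + 4 U\right)^{2}$ ($g{\left(U,O \right)} = \left(\left(O + U 4\right) - 8\right)^{2} = \left(\left(O + 4 U\right) - 8\right)^{2} = \left(-8 + O + 4 U\right)^{2}$)
$212 + g{\left(10,-6 \right)} = 212 + \left(-8 - 6 + 4 \cdot 10\right)^{2} = 212 + \left(-8 - 6 + 40\right)^{2} = 212 + 26^{2} = 212 + 676 = 888$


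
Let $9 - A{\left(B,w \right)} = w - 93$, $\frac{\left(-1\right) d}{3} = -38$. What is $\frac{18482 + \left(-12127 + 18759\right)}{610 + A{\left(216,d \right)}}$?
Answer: $\frac{12557}{299} \approx 41.997$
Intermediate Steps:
$d = 114$ ($d = \left(-3\right) \left(-38\right) = 114$)
$A{\left(B,w \right)} = 102 - w$ ($A{\left(B,w \right)} = 9 - \left(w - 93\right) = 9 - \left(-93 + w\right) = 102 - w$)
$\frac{18482 + \left(-12127 + 18759\right)}{610 + A{\left(216,d \right)}} = \frac{18482 + \left(-12127 + 18759\right)}{610 + \left(102 - 114\right)} = \frac{18482 + 6632}{610 + \left(102 - 114\right)} = \frac{25114}{610 - 12} = \frac{25114}{598} = 25114 \cdot \frac{1}{598} = \frac{12557}{299}$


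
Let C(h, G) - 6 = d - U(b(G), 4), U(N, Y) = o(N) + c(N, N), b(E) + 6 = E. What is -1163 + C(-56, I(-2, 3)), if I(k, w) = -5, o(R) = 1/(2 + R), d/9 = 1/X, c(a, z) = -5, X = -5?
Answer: -51916/45 ≈ -1153.7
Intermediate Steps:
b(E) = -6 + E
d = -9/5 (d = 9/(-5) = 9*(-1/5) = -9/5 ≈ -1.8000)
U(N, Y) = -5 + 1/(2 + N) (U(N, Y) = 1/(2 + N) - 5 = -5 + 1/(2 + N))
C(h, G) = 21/5 - (21 - 5*G)/(-4 + G) (C(h, G) = 6 + (-9/5 - (-9 - 5*(-6 + G))/(2 + (-6 + G))) = 6 + (-9/5 - (-9 + (30 - 5*G))/(-4 + G)) = 6 + (-9/5 - (21 - 5*G)/(-4 + G)) = 21/5 - (21 - 5*G)/(-4 + G))
-1163 + C(-56, I(-2, 3)) = -1163 + (-189 + 46*(-5))/(5*(-4 - 5)) = -1163 + (1/5)*(-189 - 230)/(-9) = -1163 + (1/5)*(-1/9)*(-419) = -1163 + 419/45 = -51916/45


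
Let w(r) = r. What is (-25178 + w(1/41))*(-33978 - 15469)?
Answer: 51043989759/41 ≈ 1.2450e+9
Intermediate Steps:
(-25178 + w(1/41))*(-33978 - 15469) = (-25178 + 1/41)*(-33978 - 15469) = (-25178 + 1/41)*(-49447) = -1032297/41*(-49447) = 51043989759/41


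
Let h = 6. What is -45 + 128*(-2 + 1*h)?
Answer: 467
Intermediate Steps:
-45 + 128*(-2 + 1*h) = -45 + 128*(-2 + 1*6) = -45 + 128*(-2 + 6) = -45 + 128*4 = -45 + 512 = 467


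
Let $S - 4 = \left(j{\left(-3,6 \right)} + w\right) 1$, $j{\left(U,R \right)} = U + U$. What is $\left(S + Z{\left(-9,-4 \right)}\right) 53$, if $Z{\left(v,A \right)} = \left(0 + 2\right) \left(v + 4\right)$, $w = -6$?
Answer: $-954$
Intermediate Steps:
$j{\left(U,R \right)} = 2 U$
$S = -8$ ($S = 4 + \left(2 \left(-3\right) - 6\right) 1 = 4 + \left(-6 - 6\right) 1 = 4 - 12 = -8$)
$Z{\left(v,A \right)} = 8 + 2 v$ ($Z{\left(v,A \right)} = 2 \left(4 + v\right) = 8 + 2 v$)
$\left(S + Z{\left(-9,-4 \right)}\right) 53 = \left(-8 + \left(8 + 2 \left(-9\right)\right)\right) 53 = \left(-8 + \left(8 - 18\right)\right) 53 = \left(-8 - 10\right) 53 = \left(-18\right) 53 = -954$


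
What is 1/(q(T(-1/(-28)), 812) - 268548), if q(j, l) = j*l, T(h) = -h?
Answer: -1/268577 ≈ -3.7233e-6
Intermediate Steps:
1/(q(T(-1/(-28)), 812) - 268548) = 1/(-(-1)/(-28)*812 - 268548) = 1/(-(-1)*(-1)/28*812 - 268548) = 1/(-1*1/28*812 - 268548) = 1/(-1/28*812 - 268548) = 1/(-29 - 268548) = 1/(-268577) = -1/268577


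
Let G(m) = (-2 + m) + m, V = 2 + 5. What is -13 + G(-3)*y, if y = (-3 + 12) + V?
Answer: -141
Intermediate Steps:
V = 7
G(m) = -2 + 2*m
y = 16 (y = (-3 + 12) + 7 = 9 + 7 = 16)
-13 + G(-3)*y = -13 + (-2 + 2*(-3))*16 = -13 + (-2 - 6)*16 = -13 - 8*16 = -13 - 128 = -141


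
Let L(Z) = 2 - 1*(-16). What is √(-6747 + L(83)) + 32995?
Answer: 32995 + I*√6729 ≈ 32995.0 + 82.031*I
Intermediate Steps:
L(Z) = 18 (L(Z) = 2 + 16 = 18)
√(-6747 + L(83)) + 32995 = √(-6747 + 18) + 32995 = √(-6729) + 32995 = I*√6729 + 32995 = 32995 + I*√6729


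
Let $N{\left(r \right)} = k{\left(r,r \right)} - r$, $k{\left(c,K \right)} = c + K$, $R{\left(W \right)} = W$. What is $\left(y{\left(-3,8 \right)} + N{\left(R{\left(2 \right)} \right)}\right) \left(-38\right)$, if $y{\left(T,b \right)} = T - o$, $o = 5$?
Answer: $228$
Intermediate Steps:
$k{\left(c,K \right)} = K + c$
$y{\left(T,b \right)} = -5 + T$ ($y{\left(T,b \right)} = T - 5 = -5 + T$)
$N{\left(r \right)} = r$ ($N{\left(r \right)} = \left(r + r\right) - r = 2 r - r = r$)
$\left(y{\left(-3,8 \right)} + N{\left(R{\left(2 \right)} \right)}\right) \left(-38\right) = \left(\left(-5 - 3\right) + 2\right) \left(-38\right) = \left(-8 + 2\right) \left(-38\right) = \left(-6\right) \left(-38\right) = 228$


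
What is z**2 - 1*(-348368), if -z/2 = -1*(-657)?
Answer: 2074964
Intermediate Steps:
z = -1314 (z = -(-2)*(-657) = -2*657 = -1314)
z**2 - 1*(-348368) = (-1314)**2 - 1*(-348368) = 1726596 + 348368 = 2074964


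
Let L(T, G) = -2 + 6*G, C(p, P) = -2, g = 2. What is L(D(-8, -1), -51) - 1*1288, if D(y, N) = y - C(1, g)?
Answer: -1596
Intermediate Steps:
D(y, N) = 2 + y (D(y, N) = y - 1*(-2) = y + 2 = 2 + y)
L(D(-8, -1), -51) - 1*1288 = (-2 + 6*(-51)) - 1*1288 = (-2 - 306) - 1288 = -308 - 1288 = -1596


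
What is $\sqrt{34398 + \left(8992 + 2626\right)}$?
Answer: $8 \sqrt{719} \approx 214.51$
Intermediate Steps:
$\sqrt{34398 + \left(8992 + 2626\right)} = \sqrt{34398 + 11618} = \sqrt{46016} = 8 \sqrt{719}$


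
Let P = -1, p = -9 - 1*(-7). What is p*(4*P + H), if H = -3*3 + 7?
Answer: 12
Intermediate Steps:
p = -2 (p = -9 + 7 = -2)
H = -2 (H = -9 + 7 = -2)
p*(4*P + H) = -2*(4*(-1) - 2) = -2*(-4 - 2) = -2*(-6) = 12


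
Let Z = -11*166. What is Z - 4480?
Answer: -6306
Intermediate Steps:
Z = -1826
Z - 4480 = -1826 - 4480 = -6306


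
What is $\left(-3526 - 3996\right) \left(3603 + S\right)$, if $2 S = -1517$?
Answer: $-21396329$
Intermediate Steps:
$S = - \frac{1517}{2}$ ($S = \frac{1}{2} \left(-1517\right) = - \frac{1517}{2} \approx -758.5$)
$\left(-3526 - 3996\right) \left(3603 + S\right) = \left(-3526 - 3996\right) \left(3603 - \frac{1517}{2}\right) = \left(-7522\right) \frac{5689}{2} = -21396329$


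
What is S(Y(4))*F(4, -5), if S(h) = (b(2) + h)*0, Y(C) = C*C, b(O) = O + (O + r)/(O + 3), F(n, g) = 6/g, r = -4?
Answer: 0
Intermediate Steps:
b(O) = O + (-4 + O)/(3 + O) (b(O) = O + (O - 4)/(O + 3) = O + (-4 + O)/(3 + O))
Y(C) = C²
S(h) = 0 (S(h) = ((-4 + 2² + 4*2)/(3 + 2) + h)*0 = ((-4 + 4 + 8)/5 + h)*0 = ((⅕)*8 + h)*0 = (8/5 + h)*0 = 0)
S(Y(4))*F(4, -5) = 0*(6/(-5)) = 0*(6*(-⅕)) = 0*(-6/5) = 0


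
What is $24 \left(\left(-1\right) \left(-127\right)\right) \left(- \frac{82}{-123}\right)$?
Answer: $2032$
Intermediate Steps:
$24 \left(\left(-1\right) \left(-127\right)\right) \left(- \frac{82}{-123}\right) = 24 \cdot 127 \left(\left(-82\right) \left(- \frac{1}{123}\right)\right) = 3048 \cdot \frac{2}{3} = 2032$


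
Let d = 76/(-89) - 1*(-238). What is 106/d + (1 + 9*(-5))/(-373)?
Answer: 2223773/3936269 ≈ 0.56494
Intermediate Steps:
d = 21106/89 (d = 76*(-1/89) + 238 = -76/89 + 238 = 21106/89 ≈ 237.15)
106/d + (1 + 9*(-5))/(-373) = 106/(21106/89) + (1 + 9*(-5))/(-373) = 106*(89/21106) + (1 - 45)*(-1/373) = 4717/10553 - 44*(-1/373) = 4717/10553 + 44/373 = 2223773/3936269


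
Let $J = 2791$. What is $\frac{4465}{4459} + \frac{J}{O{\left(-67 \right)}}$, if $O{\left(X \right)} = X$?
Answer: $- \frac{12145914}{298753} \approx -40.655$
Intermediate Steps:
$\frac{4465}{4459} + \frac{J}{O{\left(-67 \right)}} = \frac{4465}{4459} + \frac{2791}{-67} = 4465 \cdot \frac{1}{4459} + 2791 \left(- \frac{1}{67}\right) = \frac{4465}{4459} - \frac{2791}{67} = - \frac{12145914}{298753}$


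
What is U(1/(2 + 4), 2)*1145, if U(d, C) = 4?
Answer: 4580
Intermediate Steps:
U(1/(2 + 4), 2)*1145 = 4*1145 = 4580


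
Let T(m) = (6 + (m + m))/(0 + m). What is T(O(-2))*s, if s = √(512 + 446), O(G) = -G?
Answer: 5*√958 ≈ 154.76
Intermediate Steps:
T(m) = (6 + 2*m)/m
s = √958 ≈ 30.952
T(O(-2))*s = (2 + 6/((-1*(-2))))*√958 = (2 + 6/2)*√958 = (2 + 6*(½))*√958 = (2 + 3)*√958 = 5*√958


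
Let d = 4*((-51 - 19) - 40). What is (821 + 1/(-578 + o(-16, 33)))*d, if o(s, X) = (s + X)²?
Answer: -104397920/289 ≈ -3.6124e+5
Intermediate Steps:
d = -440 (d = 4*(-70 - 40) = 4*(-110) = -440)
o(s, X) = (X + s)²
(821 + 1/(-578 + o(-16, 33)))*d = (821 + 1/(-578 + (33 - 16)²))*(-440) = (821 + 1/(-578 + 17²))*(-440) = (821 + 1/(-578 + 289))*(-440) = (821 + 1/(-289))*(-440) = (821 - 1/289)*(-440) = (237268/289)*(-440) = -104397920/289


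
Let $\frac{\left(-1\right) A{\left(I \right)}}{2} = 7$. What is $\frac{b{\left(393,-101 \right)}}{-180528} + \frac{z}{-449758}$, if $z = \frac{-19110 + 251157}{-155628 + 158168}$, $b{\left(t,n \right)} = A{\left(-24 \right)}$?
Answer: $- \frac{809299573}{6444766782780} \approx -0.00012557$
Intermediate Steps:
$A{\left(I \right)} = -14$ ($A{\left(I \right)} = \left(-2\right) 7 = -14$)
$b{\left(t,n \right)} = -14$
$z = \frac{232047}{2540} \approx 91.357$
$\frac{b{\left(393,-101 \right)}}{-180528} + \frac{z}{-449758} = - \frac{14}{-180528} + \frac{232047}{2540 \left(-449758\right)} = \left(-14\right) \left(- \frac{1}{180528}\right) + \frac{232047}{2540} \left(- \frac{1}{449758}\right) = \frac{7}{90264} - \frac{232047}{1142385320} = - \frac{809299573}{6444766782780}$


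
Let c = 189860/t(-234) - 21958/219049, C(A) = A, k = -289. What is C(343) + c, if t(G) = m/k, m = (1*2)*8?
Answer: -3004479019469/876196 ≈ -3.4290e+6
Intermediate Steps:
m = 16 (m = 2*8 = 16)
t(G) = -16/289 (t(G) = 16/(-289) = 16*(-1/289) = -16/289)
c = -3004779554697/876196 (c = 189860/(-16/289) - 21958/219049 = 189860*(-289/16) - 21958*1/219049 = -13717385/4 - 21958/219049 = -3004779554697/876196 ≈ -3.4293e+6)
C(343) + c = 343 - 3004779554697/876196 = -3004479019469/876196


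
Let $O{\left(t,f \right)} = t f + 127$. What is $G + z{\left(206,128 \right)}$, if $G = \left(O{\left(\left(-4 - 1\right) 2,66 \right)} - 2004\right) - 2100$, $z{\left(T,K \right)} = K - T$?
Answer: $-4715$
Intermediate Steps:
$O{\left(t,f \right)} = 127 + f t$ ($O{\left(t,f \right)} = f t + 127 = 127 + f t$)
$G = -4637$ ($G = \left(\left(127 + 66 \left(-4 - 1\right) 2\right) - 2004\right) - 2100 = \left(\left(127 + 66 \left(\left(-5\right) 2\right)\right) - 2004\right) - 2100 = \left(\left(127 + 66 \left(-10\right)\right) - 2004\right) - 2100 = \left(\left(127 - 660\right) - 2004\right) - 2100 = \left(-533 - 2004\right) - 2100 = -2537 - 2100 = -4637$)
$G + z{\left(206,128 \right)} = -4637 + \left(128 - 206\right) = -4637 - 78 = -4715$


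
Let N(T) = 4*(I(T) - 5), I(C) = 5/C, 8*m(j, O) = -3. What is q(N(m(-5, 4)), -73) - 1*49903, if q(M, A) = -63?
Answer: -49966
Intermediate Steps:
m(j, O) = -3/8 (m(j, O) = (1/8)*(-3) = -3/8)
N(T) = -20 + 20/T (N(T) = 4*(5/T - 5) = 4*(-5 + 5/T) = -20 + 20/T)
q(N(m(-5, 4)), -73) - 1*49903 = -63 - 1*49903 = -63 - 49903 = -49966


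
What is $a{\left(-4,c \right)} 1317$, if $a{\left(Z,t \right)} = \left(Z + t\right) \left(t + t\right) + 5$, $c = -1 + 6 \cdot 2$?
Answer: $209403$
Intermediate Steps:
$c = 11$ ($c = -1 + 12 = 11$)
$a{\left(Z,t \right)} = 5 + 2 t \left(Z + t\right)$ ($a{\left(Z,t \right)} = \left(Z + t\right) 2 t + 5 = 2 t \left(Z + t\right) + 5 = 5 + 2 t \left(Z + t\right)$)
$a{\left(-4,c \right)} 1317 = \left(5 + 2 \cdot 11^{2} + 2 \left(-4\right) 11\right) 1317 = \left(5 + 2 \cdot 121 - 88\right) 1317 = \left(5 + 242 - 88\right) 1317 = 159 \cdot 1317 = 209403$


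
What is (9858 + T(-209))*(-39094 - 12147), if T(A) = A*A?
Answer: -2743391899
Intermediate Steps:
T(A) = A²
(9858 + T(-209))*(-39094 - 12147) = (9858 + (-209)²)*(-39094 - 12147) = (9858 + 43681)*(-51241) = 53539*(-51241) = -2743391899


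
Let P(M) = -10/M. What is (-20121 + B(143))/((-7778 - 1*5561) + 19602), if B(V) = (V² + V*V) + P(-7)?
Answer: 145449/43841 ≈ 3.3176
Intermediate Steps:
B(V) = 10/7 + 2*V² (B(V) = (V² + V*V) - 10/(-7) = (V² + V²) - 10*(-⅐) = 2*V² + 10/7 = 10/7 + 2*V²)
(-20121 + B(143))/((-7778 - 1*5561) + 19602) = (-20121 + (10/7 + 2*143²))/((-7778 - 1*5561) + 19602) = (-20121 + (10/7 + 2*20449))/((-7778 - 5561) + 19602) = (-20121 + (10/7 + 40898))/(-13339 + 19602) = (-20121 + 286296/7)/6263 = (145449/7)*(1/6263) = 145449/43841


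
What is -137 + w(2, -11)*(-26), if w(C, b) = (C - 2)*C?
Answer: -137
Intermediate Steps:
w(C, b) = C*(-2 + C) (w(C, b) = (-2 + C)*C = C*(-2 + C))
-137 + w(2, -11)*(-26) = -137 + (2*(-2 + 2))*(-26) = -137 + (2*0)*(-26) = -137 + 0*(-26) = -137 + 0 = -137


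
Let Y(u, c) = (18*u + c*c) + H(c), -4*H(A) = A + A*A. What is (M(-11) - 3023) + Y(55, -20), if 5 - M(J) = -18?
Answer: -1705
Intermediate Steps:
H(A) = -A/4 - A²/4 (H(A) = -(A + A*A)/4 = -(A + A²)/4 = -A/4 - A²/4)
M(J) = 23 (M(J) = 5 - 1*(-18) = 5 + 18 = 23)
Y(u, c) = c² + 18*u - c*(1 + c)/4 (Y(u, c) = (18*u + c*c) - c*(1 + c)/4 = (18*u + c²) - c*(1 + c)/4 = (c² + 18*u) - c*(1 + c)/4 = c² + 18*u - c*(1 + c)/4)
(M(-11) - 3023) + Y(55, -20) = (23 - 3023) + (18*55 - ¼*(-20) + (¾)*(-20)²) = -3000 + (990 + 5 + (¾)*400) = -3000 + (990 + 5 + 300) = -3000 + 1295 = -1705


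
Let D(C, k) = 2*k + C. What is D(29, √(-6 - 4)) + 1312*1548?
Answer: 2031005 + 2*I*√10 ≈ 2.031e+6 + 6.3246*I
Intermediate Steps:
D(C, k) = C + 2*k
D(29, √(-6 - 4)) + 1312*1548 = (29 + 2*√(-6 - 4)) + 1312*1548 = (29 + 2*√(-10)) + 2030976 = (29 + 2*(I*√10)) + 2030976 = (29 + 2*I*√10) + 2030976 = 2031005 + 2*I*√10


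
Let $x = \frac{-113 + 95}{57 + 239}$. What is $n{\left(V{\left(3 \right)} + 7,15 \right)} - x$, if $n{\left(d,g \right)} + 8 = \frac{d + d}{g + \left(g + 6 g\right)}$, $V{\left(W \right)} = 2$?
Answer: $- \frac{1441}{185} \approx -7.7892$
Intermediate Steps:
$n{\left(d,g \right)} = -8 + \frac{d}{4 g}$ ($n{\left(d,g \right)} = -8 + \frac{d + d}{g + \left(g + 6 g\right)} = -8 + \frac{2 d}{g + 7 g} = -8 + \frac{2 d}{8 g} = -8 + 2 d \frac{1}{8 g} = -8 + \frac{d}{4 g}$)
$x = - \frac{9}{148}$ ($x = - \frac{18}{296} = \left(-18\right) \frac{1}{296} = - \frac{9}{148} \approx -0.060811$)
$n{\left(V{\left(3 \right)} + 7,15 \right)} - x = \left(-8 + \frac{2 + 7}{4 \cdot 15}\right) - - \frac{9}{148} = \left(-8 + \frac{1}{4} \cdot 9 \cdot \frac{1}{15}\right) + \frac{9}{148} = \left(-8 + \frac{3}{20}\right) + \frac{9}{148} = - \frac{157}{20} + \frac{9}{148} = - \frac{1441}{185}$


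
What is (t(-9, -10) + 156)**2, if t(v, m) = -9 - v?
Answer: 24336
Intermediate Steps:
(t(-9, -10) + 156)**2 = ((-9 - 1*(-9)) + 156)**2 = ((-9 + 9) + 156)**2 = (0 + 156)**2 = 156**2 = 24336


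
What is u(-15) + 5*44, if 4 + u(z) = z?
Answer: 201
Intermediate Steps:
u(z) = -4 + z
u(-15) + 5*44 = (-4 - 15) + 5*44 = -19 + 220 = 201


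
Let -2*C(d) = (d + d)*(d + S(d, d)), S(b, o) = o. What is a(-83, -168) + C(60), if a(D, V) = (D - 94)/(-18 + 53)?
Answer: -252177/35 ≈ -7205.1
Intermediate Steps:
a(D, V) = -94/35 + D/35 (a(D, V) = (-94 + D)/35 = (-94 + D)*(1/35) = -94/35 + D/35)
C(d) = -2*d² (C(d) = -(d + d)*(d + d)/2 = -2*d*2*d/2 = -2*d²)
a(-83, -168) + C(60) = (-94/35 + (1/35)*(-83)) - 2*60² = (-94/35 - 83/35) - 2*3600 = -177/35 - 7200 = -252177/35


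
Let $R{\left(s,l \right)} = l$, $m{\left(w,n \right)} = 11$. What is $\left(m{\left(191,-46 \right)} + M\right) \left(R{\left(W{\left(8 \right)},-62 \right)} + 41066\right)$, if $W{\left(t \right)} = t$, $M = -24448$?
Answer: $-1002014748$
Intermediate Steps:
$\left(m{\left(191,-46 \right)} + M\right) \left(R{\left(W{\left(8 \right)},-62 \right)} + 41066\right) = \left(11 - 24448\right) \left(-62 + 41066\right) = \left(-24437\right) 41004 = -1002014748$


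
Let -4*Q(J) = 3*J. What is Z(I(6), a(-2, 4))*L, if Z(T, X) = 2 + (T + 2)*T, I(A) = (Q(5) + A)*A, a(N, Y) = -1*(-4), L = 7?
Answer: 5915/4 ≈ 1478.8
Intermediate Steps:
Q(J) = -3*J/4
a(N, Y) = 4
I(A) = A*(-15/4 + A) (I(A) = (-¾*5 + A)*A = (-15/4 + A)*A = A*(-15/4 + A))
Z(T, X) = 2 + T*(2 + T) (Z(T, X) = 2 + (2 + T)*T = 2 + T*(2 + T))
Z(I(6), a(-2, 4))*L = (2 + ((¼)*6*(-15 + 4*6))² + 2*((¼)*6*(-15 + 4*6)))*7 = (2 + ((¼)*6*(-15 + 24))² + 2*((¼)*6*(-15 + 24)))*7 = (2 + ((¼)*6*9)² + 2*((¼)*6*9))*7 = (2 + (27/2)² + 2*(27/2))*7 = (2 + 729/4 + 27)*7 = (845/4)*7 = 5915/4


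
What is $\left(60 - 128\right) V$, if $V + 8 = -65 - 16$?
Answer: $6052$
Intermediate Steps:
$V = -89$ ($V = -8 - 81 = -89$)
$\left(60 - 128\right) V = \left(60 - 128\right) \left(-89\right) = \left(-68\right) \left(-89\right) = 6052$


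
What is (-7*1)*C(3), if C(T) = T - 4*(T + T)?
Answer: 147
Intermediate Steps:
C(T) = -7*T (C(T) = T - 8*T = -7*T)
(-7*1)*C(3) = (-7*1)*(-7*3) = -7*(-21) = 147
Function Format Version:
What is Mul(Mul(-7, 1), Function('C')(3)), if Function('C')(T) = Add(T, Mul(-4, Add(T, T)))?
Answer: 147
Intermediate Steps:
Function('C')(T) = Mul(-7, T) (Function('C')(T) = Add(T, Mul(-4, Mul(2, T))) = Add(T, Mul(-8, T)) = Mul(-7, T))
Mul(Mul(-7, 1), Function('C')(3)) = Mul(Mul(-7, 1), Mul(-7, 3)) = Mul(-7, -21) = 147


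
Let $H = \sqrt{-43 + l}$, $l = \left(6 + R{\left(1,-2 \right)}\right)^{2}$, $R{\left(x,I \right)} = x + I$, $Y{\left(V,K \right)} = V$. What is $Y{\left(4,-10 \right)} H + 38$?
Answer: $38 + 12 i \sqrt{2} \approx 38.0 + 16.971 i$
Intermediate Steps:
$R{\left(x,I \right)} = I + x$
$l = 25$ ($l = \left(6 + \left(-2 + 1\right)\right)^{2} = \left(6 - 1\right)^{2} = 5^{2} = 25$)
$H = 3 i \sqrt{2}$ ($H = \sqrt{-43 + 25} = \sqrt{-18} = 3 i \sqrt{2} \approx 4.2426 i$)
$Y{\left(4,-10 \right)} H + 38 = 4 \cdot 3 i \sqrt{2} + 38 = 12 i \sqrt{2} + 38 = 38 + 12 i \sqrt{2}$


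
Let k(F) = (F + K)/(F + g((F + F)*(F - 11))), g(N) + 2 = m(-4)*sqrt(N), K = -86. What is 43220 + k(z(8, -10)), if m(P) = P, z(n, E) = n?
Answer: 2895701/67 - 104*I*sqrt(3)/67 ≈ 43219.0 - 2.6886*I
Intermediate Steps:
g(N) = -2 - 4*sqrt(N)
k(F) = (-86 + F)/(-2 + F - 4*sqrt(2)*sqrt(F*(-11 + F))) (k(F) = (F - 86)/(F + (-2 - 4*sqrt((F - 11)*(F + F)))) = (-86 + F)/(F + (-2 - 4*sqrt(2*F*(-11 + F)))) = (-86 + F)/(F + (-2 - 4*sqrt(2)*sqrt(F*(-11 + F)))) = (-86 + F)/(-2 + F - 4*sqrt(2)*sqrt(F*(-11 + F))))
43220 + k(z(8, -10)) = 43220 + (-86 + 8)/(-2 + 8 - 4*sqrt(2)*sqrt(8*(-11 + 8))) = 43220 - 78/(-2 + 8 - 4*sqrt(2)*sqrt(8*(-3))) = 43220 - 78/(-2 + 8 - 4*sqrt(2)*sqrt(-24)) = 43220 - 78/(-2 + 8 - 4*sqrt(2)*2*I*sqrt(6)) = 43220 - 78/(-2 + 8 - 16*I*sqrt(3)) = 43220 - 78/(6 - 16*I*sqrt(3))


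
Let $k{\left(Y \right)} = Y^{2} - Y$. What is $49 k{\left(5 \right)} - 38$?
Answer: $942$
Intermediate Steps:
$49 k{\left(5 \right)} - 38 = 49 \cdot 5 \left(-1 + 5\right) - 38 = 49 \cdot 5 \cdot 4 - 38 = 49 \cdot 20 - 38 = 980 - 38 = 942$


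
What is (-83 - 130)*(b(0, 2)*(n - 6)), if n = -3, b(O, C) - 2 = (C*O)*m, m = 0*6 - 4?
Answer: 3834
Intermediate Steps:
m = -4 (m = 0 - 4 = -4)
b(O, C) = 2 - 4*C*O (b(O, C) = 2 + (C*O)*(-4) = 2 - 4*C*O)
(-83 - 130)*(b(0, 2)*(n - 6)) = (-83 - 130)*((2 - 4*2*0)*(-3 - 6)) = -213*(2 + 0)*(-9) = -426*(-9) = -213*(-18) = 3834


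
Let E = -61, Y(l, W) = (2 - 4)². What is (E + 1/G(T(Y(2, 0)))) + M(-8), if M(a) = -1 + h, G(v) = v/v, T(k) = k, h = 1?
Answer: -60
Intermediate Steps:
Y(l, W) = 4 (Y(l, W) = (-2)² = 4)
G(v) = 1
M(a) = 0 (M(a) = -1 + 1 = 0)
(E + 1/G(T(Y(2, 0)))) + M(-8) = (-61 + 1/1) + 0 = (-61 + 1) + 0 = -60 + 0 = -60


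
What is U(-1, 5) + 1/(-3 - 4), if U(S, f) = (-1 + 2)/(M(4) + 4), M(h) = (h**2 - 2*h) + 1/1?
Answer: -6/91 ≈ -0.065934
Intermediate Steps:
M(h) = 1 + h**2 - 2*h (M(h) = (h**2 - 2*h) + 1 = 1 + h**2 - 2*h)
U(S, f) = 1/13 (U(S, f) = (-1 + 2)/((1 + 4**2 - 2*4) + 4) = 1/((1 + 16 - 8) + 4) = 1/(9 + 4) = 1/13)
U(-1, 5) + 1/(-3 - 4) = 1/13 + 1/(-3 - 4) = 1/13 + 1/(-7) = 1/13 - 1/7*1 = 1/13 - 1/7 = -6/91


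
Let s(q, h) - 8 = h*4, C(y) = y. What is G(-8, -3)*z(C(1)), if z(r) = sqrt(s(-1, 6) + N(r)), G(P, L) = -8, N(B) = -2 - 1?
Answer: -8*sqrt(29) ≈ -43.081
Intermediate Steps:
s(q, h) = 8 + 4*h (s(q, h) = 8 + h*4 = 8 + 4*h)
N(B) = -3
z(r) = sqrt(29) (z(r) = sqrt((8 + 4*6) - 3) = sqrt((8 + 24) - 3) = sqrt(32 - 3) = sqrt(29))
G(-8, -3)*z(C(1)) = -8*sqrt(29)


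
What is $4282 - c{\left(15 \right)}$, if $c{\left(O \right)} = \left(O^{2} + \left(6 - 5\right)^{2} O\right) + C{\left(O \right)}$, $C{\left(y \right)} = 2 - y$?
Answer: $4055$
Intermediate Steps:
$c{\left(O \right)} = 2 + O^{2}$ ($c{\left(O \right)} = \left(O^{2} + \left(6 - 5\right)^{2} O\right) - \left(-2 + O\right) = \left(O^{2} + 1^{2} O\right) - \left(-2 + O\right) = \left(O^{2} + 1 O\right) - \left(-2 + O\right) = \left(O^{2} + O\right) - \left(-2 + O\right) = \left(O + O^{2}\right) - \left(-2 + O\right) = 2 + O^{2}$)
$4282 - c{\left(15 \right)} = 4282 - \left(2 + 15^{2}\right) = 4282 - \left(2 + 225\right) = 4282 - 227 = 4055$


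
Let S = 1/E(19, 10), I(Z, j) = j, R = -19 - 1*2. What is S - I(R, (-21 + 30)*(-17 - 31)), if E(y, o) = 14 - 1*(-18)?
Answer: 13825/32 ≈ 432.03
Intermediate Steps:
E(y, o) = 32 (E(y, o) = 14 + 18 = 32)
R = -21 (R = -19 - 2 = -21)
S = 1/32 ≈ 0.031250
S - I(R, (-21 + 30)*(-17 - 31)) = 1/32 - (-21 + 30)*(-17 - 31) = 1/32 - 9*(-48) = 1/32 - 1*(-432) = 1/32 + 432 = 13825/32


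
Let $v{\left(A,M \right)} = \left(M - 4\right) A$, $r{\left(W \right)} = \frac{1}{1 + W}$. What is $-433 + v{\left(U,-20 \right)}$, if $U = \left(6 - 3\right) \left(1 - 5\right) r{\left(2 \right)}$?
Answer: $-337$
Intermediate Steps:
$U = -4$ ($U = \frac{\left(6 - 3\right) \left(1 - 5\right)}{1 + 2} = \frac{3 \left(-4\right)}{3} = \left(-12\right) \frac{1}{3} = -4$)
$v{\left(A,M \right)} = A \left(-4 + M\right)$ ($v{\left(A,M \right)} = \left(-4 + M\right) A = A \left(-4 + M\right)$)
$-433 + v{\left(U,-20 \right)} = -433 - 4 \left(-4 - 20\right) = -433 - -96 = -433 + 96 = -337$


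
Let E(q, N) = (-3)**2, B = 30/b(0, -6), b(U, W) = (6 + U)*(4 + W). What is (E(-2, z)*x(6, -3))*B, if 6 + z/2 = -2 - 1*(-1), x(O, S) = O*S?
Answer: 405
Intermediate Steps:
b(U, W) = (4 + W)*(6 + U)
z = -14 (z = -12 + 2*(-2 - 1*(-1)) = -12 + 2*(-2 + 1) = -12 + 2*(-1) = -12 - 2 = -14)
B = -5/2 (B = 30/(24 + 4*0 + 6*(-6) + 0*(-6)) = 30/(24 + 0 - 36 + 0) = 30/(-12) = 30*(-1/12) = -5/2 ≈ -2.5000)
E(q, N) = 9
(E(-2, z)*x(6, -3))*B = (9*(6*(-3)))*(-5/2) = (9*(-18))*(-5/2) = -162*(-5/2) = 405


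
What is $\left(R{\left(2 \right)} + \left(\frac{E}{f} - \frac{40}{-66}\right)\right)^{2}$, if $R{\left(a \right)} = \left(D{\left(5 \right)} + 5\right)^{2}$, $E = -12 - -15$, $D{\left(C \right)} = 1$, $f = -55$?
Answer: $\frac{36372961}{27225} \approx 1336.0$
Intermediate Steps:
$E = 3$ ($E = -12 + 15 = 3$)
$R{\left(a \right)} = 36$ ($R{\left(a \right)} = \left(1 + 5\right)^{2} = 6^{2} = 36$)
$\left(R{\left(2 \right)} + \left(\frac{E}{f} - \frac{40}{-66}\right)\right)^{2} = \left(36 + \left(\frac{3}{-55} - \frac{40}{-66}\right)\right)^{2} = \left(36 + \left(3 \left(- \frac{1}{55}\right) - - \frac{20}{33}\right)\right)^{2} = \left(36 + \left(- \frac{3}{55} + \frac{20}{33}\right)\right)^{2} = \left(36 + \frac{91}{165}\right)^{2} = \left(\frac{6031}{165}\right)^{2} = \frac{36372961}{27225}$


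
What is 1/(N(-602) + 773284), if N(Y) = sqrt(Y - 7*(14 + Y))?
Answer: 386642/298984070571 - sqrt(3514)/597968141142 ≈ 1.2931e-6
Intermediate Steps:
N(Y) = sqrt(-98 - 6*Y) (N(Y) = sqrt(Y + (-98 - 7*Y)) = sqrt(-98 - 6*Y))
1/(N(-602) + 773284) = 1/(sqrt(-98 - 6*(-602)) + 773284) = 1/(sqrt(-98 + 3612) + 773284) = 1/(sqrt(3514) + 773284) = 1/(773284 + sqrt(3514))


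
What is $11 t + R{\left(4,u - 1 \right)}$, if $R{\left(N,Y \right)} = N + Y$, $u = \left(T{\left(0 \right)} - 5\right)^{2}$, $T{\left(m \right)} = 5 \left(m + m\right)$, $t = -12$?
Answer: $-104$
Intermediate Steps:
$T{\left(m \right)} = 10 m$ ($T{\left(m \right)} = 5 \cdot 2 m = 10 m$)
$u = 25$ ($u = \left(10 \cdot 0 - 5\right)^{2} = \left(0 - 5\right)^{2} = \left(-5\right)^{2} = 25$)
$11 t + R{\left(4,u - 1 \right)} = 11 \left(-12\right) + \left(4 + \left(25 - 1\right)\right) = -132 + \left(4 + 24\right) = -132 + 28 = -104$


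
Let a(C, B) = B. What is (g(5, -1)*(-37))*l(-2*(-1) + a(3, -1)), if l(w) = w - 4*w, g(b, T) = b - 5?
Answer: 0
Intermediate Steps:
g(b, T) = -5 + b
l(w) = -3*w
(g(5, -1)*(-37))*l(-2*(-1) + a(3, -1)) = ((-5 + 5)*(-37))*(-3*(-2*(-1) - 1)) = (0*(-37))*(-3*(2 - 1)) = 0*(-3*1) = 0*(-3) = 0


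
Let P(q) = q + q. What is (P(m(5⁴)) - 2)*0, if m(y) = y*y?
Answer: 0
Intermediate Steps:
m(y) = y²
P(q) = 2*q
(P(m(5⁴)) - 2)*0 = (2*(5⁴)² - 2)*0 = (2*625² - 2)*0 = (2*390625 - 2)*0 = (781250 - 2)*0 = 781248*0 = 0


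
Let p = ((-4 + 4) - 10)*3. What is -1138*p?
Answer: 34140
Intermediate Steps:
p = -30 (p = (0 - 10)*3 = -10*3 = -30)
-1138*p = -1138*(-30) = 34140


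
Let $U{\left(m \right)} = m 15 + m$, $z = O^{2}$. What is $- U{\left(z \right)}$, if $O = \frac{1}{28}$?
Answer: $- \frac{1}{49} \approx -0.020408$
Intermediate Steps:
$O = \frac{1}{28} \approx 0.035714$
$z = \frac{1}{784}$ ($z = \left(\frac{1}{28}\right)^{2} = \frac{1}{784} \approx 0.0012755$)
$U{\left(m \right)} = 16 m$ ($U{\left(m \right)} = 15 m + m = 16 m$)
$- U{\left(z \right)} = - \frac{16}{784} = \left(-1\right) \frac{1}{49} = - \frac{1}{49}$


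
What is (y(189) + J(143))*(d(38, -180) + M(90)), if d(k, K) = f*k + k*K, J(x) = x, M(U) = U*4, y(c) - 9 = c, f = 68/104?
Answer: -28615697/13 ≈ -2.2012e+6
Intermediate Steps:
f = 17/26 (f = 68*(1/104) = 17/26 ≈ 0.65385)
y(c) = 9 + c
M(U) = 4*U
d(k, K) = 17*k/26 + K*k (d(k, K) = 17*k/26 + k*K = 17*k/26 + K*k)
(y(189) + J(143))*(d(38, -180) + M(90)) = ((9 + 189) + 143)*((1/26)*38*(17 + 26*(-180)) + 4*90) = (198 + 143)*((1/26)*38*(17 - 4680) + 360) = 341*((1/26)*38*(-4663) + 360) = 341*(-88597/13 + 360) = 341*(-83917/13) = -28615697/13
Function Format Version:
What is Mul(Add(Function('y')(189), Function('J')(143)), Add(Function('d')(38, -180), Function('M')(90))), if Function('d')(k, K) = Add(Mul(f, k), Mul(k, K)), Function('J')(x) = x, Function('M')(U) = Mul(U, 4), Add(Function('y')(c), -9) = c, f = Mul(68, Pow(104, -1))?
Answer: Rational(-28615697, 13) ≈ -2.2012e+6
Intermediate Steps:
f = Rational(17, 26) (f = Mul(68, Rational(1, 104)) = Rational(17, 26) ≈ 0.65385)
Function('y')(c) = Add(9, c)
Function('M')(U) = Mul(4, U)
Function('d')(k, K) = Add(Mul(Rational(17, 26), k), Mul(K, k)) (Function('d')(k, K) = Add(Mul(Rational(17, 26), k), Mul(k, K)) = Add(Mul(Rational(17, 26), k), Mul(K, k)))
Mul(Add(Function('y')(189), Function('J')(143)), Add(Function('d')(38, -180), Function('M')(90))) = Mul(Add(Add(9, 189), 143), Add(Mul(Rational(1, 26), 38, Add(17, Mul(26, -180))), Mul(4, 90))) = Mul(Add(198, 143), Add(Mul(Rational(1, 26), 38, Add(17, -4680)), 360)) = Mul(341, Add(Mul(Rational(1, 26), 38, -4663), 360)) = Mul(341, Add(Rational(-88597, 13), 360)) = Mul(341, Rational(-83917, 13)) = Rational(-28615697, 13)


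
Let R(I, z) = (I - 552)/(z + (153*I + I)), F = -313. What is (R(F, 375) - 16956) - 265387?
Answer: -13503617796/47827 ≈ -2.8234e+5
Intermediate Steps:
R(I, z) = (-552 + I)/(z + 154*I)
(R(F, 375) - 16956) - 265387 = ((-552 - 313)/(375 + 154*(-313)) - 16956) - 265387 = (-865/(375 - 48202) - 16956) - 265387 = (-865/(-47827) - 16956) - 265387 = (-1/47827*(-865) - 16956) - 265387 = (865/47827 - 16956) - 265387 = -810953747/47827 - 265387 = -13503617796/47827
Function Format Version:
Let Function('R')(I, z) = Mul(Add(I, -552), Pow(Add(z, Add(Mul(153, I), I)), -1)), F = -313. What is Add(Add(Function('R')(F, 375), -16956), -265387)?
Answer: Rational(-13503617796, 47827) ≈ -2.8234e+5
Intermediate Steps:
Function('R')(I, z) = Mul(Pow(Add(z, Mul(154, I)), -1), Add(-552, I)) (Function('R')(I, z) = Mul(Add(-552, I), Pow(Add(z, Mul(154, I)), -1)) = Mul(Pow(Add(z, Mul(154, I)), -1), Add(-552, I)))
Add(Add(Function('R')(F, 375), -16956), -265387) = Add(Add(Mul(Pow(Add(375, Mul(154, -313)), -1), Add(-552, -313)), -16956), -265387) = Add(Add(Mul(Pow(Add(375, -48202), -1), -865), -16956), -265387) = Add(Add(Mul(Pow(-47827, -1), -865), -16956), -265387) = Add(Add(Mul(Rational(-1, 47827), -865), -16956), -265387) = Add(Add(Rational(865, 47827), -16956), -265387) = Add(Rational(-810953747, 47827), -265387) = Rational(-13503617796, 47827)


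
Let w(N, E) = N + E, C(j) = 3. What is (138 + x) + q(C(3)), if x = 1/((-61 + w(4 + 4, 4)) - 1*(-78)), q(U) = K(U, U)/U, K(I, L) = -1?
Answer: 11980/87 ≈ 137.70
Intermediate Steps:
q(U) = -1/U
w(N, E) = E + N
x = 1/29 (x = 1/((-61 + (4 + (4 + 4))) - 1*(-78)) = 1/((-61 + (4 + 8)) + 78) = 1/((-61 + 12) + 78) = 1/(-49 + 78) = 1/29 ≈ 0.034483)
(138 + x) + q(C(3)) = (138 + 1/29) - 1/3 = 4003/29 - 1*⅓ = 4003/29 - ⅓ = 11980/87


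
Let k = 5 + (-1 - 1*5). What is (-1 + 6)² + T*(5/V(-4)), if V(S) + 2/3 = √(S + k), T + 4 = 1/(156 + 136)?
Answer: 196355/7154 + 52515*I*√5/14308 ≈ 27.447 + 8.2071*I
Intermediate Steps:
k = -1 (k = 5 + (-1 - 5) = 5 - 6 = -1)
T = -1167/292 (T = -4 + 1/(156 + 136) = -4 + 1/292 = -1167/292 ≈ -3.9966)
V(S) = -⅔ + √(-1 + S) (V(S) = -⅔ + √(S - 1) = -⅔ + √(-1 + S))
(-1 + 6)² + T*(5/V(-4)) = (-1 + 6)² - 5835/(292*(-⅔ + √(-1 - 4))) = 5² - 5835/(292*(-⅔ + √(-5))) = 25 - 5835/(292*(-⅔ + I*√5))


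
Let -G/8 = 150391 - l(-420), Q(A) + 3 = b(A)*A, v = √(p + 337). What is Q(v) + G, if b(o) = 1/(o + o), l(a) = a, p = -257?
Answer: -2412981/2 ≈ -1.2065e+6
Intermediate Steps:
b(o) = 1/(2*o)
v = 4*√5 (v = √(-257 + 337) = √80 = 4*√5 ≈ 8.9443)
Q(A) = -5/2 (Q(A) = -3 + (1/(2*A))*A = -3 + ½ = -5/2)
G = -1206488 (G = -8*(150391 - 1*(-420)) = -8*(150391 + 420) = -8*150811 = -1206488)
Q(v) + G = -5/2 - 1206488 = -2412981/2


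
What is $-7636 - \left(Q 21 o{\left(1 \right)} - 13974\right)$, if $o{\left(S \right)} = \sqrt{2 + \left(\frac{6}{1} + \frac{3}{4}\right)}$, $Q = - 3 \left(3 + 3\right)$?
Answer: $6338 + 189 \sqrt{35} \approx 7456.1$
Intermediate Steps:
$Q = -18$ ($Q = \left(-3\right) 6 = -18$)
$o{\left(S \right)} = \frac{\sqrt{35}}{2}$ ($o{\left(S \right)} = \sqrt{2 + \left(6 \cdot 1 + 3 \cdot \frac{1}{4}\right)} = \sqrt{2 + \left(6 + \frac{3}{4}\right)} = \sqrt{2 + \frac{27}{4}} = \sqrt{\frac{35}{4}} = \frac{\sqrt{35}}{2}$)
$-7636 - \left(Q 21 o{\left(1 \right)} - 13974\right) = -7636 - \left(\left(-18\right) 21 \frac{\sqrt{35}}{2} - 13974\right) = -7636 - \left(- 378 \frac{\sqrt{35}}{2} - 13974\right) = -7636 - \left(- 189 \sqrt{35} - 13974\right) = -7636 - \left(-13974 - 189 \sqrt{35}\right) = -7636 + \left(13974 + 189 \sqrt{35}\right) = 6338 + 189 \sqrt{35}$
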